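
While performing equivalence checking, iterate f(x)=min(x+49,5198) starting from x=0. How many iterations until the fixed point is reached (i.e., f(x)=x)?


Step 1: x=0, cap=5198, increment=49
Step 2: x grows by 49 each step until capped at 5198; fixed point is x=5198
Step 3: iterations = ceil(5198/49) = 107

107


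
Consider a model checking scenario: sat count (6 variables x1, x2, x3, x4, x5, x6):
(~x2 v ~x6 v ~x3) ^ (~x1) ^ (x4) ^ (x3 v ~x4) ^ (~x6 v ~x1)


CNF with 5 clauses over 6 vars (64 assignments).
An assignment satisfies CNF iff every clause has >=1 true literal.
Check each row (bits = x1,x2,x3,x4,x5,x6; clause T/F shown):
  row 0 [000000]: clauses=TTFTT -> 0
  row 1 [000001]: clauses=TTFTT -> 0
  row 2 [000010]: clauses=TTFTT -> 0
  row 3 [000011]: clauses=TTFTT -> 0
  row 4 [000100]: clauses=TTTFT -> 0
  (every remaining row is evaluated the same way; all 64 results are listed next)
Full result column, 8 rows per line (x1,x2,x3 fixed per line; x4,x5,x6 runs 000..111 left to right):
  rows 0-7 [x1,x2,x3=000]: 00000000  (ones: 0)
  rows 8-15 [x1,x2,x3=001]: 00001111  (ones: 4)
  rows 16-23 [x1,x2,x3=010]: 00000000  (ones: 0)
  rows 24-31 [x1,x2,x3=011]: 00001010  (ones: 2)
  rows 32-39 [x1,x2,x3=100]: 00000000  (ones: 0)
  rows 40-47 [x1,x2,x3=101]: 00000000  (ones: 0)
  rows 48-55 [x1,x2,x3=110]: 00000000  (ones: 0)
  rows 56-63 [x1,x2,x3=111]: 00000000  (ones: 0)
Satisfying assignments = 0+4+0+2+0+0+0+0 = 6

6


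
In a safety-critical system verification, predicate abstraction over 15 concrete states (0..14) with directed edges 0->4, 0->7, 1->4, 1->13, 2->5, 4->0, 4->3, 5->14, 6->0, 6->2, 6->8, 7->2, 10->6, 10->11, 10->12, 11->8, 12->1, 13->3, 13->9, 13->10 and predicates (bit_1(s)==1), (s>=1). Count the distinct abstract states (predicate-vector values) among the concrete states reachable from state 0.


BFS from 0:
Concrete reachable: {0, 2, 3, 4, 5, 7, 14}
Abstract via predicates (bit_1(s)==1), (s>=1):
  (0,0) <- {0}
  (0,1) <- {4, 5}
  (1,1) <- {2, 3, 7, 14}
Distinct abstract states = 3

3


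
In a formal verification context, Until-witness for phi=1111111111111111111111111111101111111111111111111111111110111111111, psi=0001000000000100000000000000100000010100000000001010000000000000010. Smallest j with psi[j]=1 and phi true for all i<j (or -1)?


(phi U psi) at 0: need smallest j with psi[j]=1 and phi[i]=1 for all i in [0,j).
Scan from step 0:
  step 0: phi=1, psi=0 -> continue
  step 1: phi=1, psi=0 -> continue
  step 2: phi=1, psi=0 -> continue
  step 3: psi=1 and phi held for [0,3) -> witness found
Witness step = 3

3


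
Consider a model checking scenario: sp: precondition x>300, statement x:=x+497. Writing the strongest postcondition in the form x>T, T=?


Formula: sp(P, x:=E) = exists old_x. (x = E[old_x/x]) AND P[old_x/x] (old_x is the value of x before the assignment; eliminate old_x by solving x = E[old_x/x] for old_x)
Step 1: Precondition P: x>300, i.e. old_x > 300
Step 2: Assignment gives x = old_x + 497, so old_x = x - 497
Step 3: Substitute into P: x - 497 > 300
Step 4: Simplify: x > 300+497 = 797

797


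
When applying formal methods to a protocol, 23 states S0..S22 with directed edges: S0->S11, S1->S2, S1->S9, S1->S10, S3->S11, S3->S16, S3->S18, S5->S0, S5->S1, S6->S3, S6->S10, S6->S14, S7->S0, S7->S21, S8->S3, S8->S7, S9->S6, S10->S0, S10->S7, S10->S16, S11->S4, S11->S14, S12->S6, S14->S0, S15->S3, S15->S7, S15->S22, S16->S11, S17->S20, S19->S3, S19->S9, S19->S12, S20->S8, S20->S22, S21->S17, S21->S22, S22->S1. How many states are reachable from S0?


BFS from S0:
  layer 0: {S0}
  layer 1: {S11}
  layer 2: {S4, S14}
Reachable set: {S0, S4, S11, S14}
Count = 4

4


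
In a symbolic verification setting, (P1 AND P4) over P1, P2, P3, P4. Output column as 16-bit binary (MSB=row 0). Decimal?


Formula: (P1 AND P4) over P1, P2, P3, P4 (16 rows)
Evaluate each row (bits = P1,P2,P3,P4, MSB first):
  row 0 [0000]: (0 AND 0) -> 0
  row 1 [0001]: (0 AND 1) -> 0
  row 2 [0010]: (0 AND 0) -> 0
  row 3 [0011]: (0 AND 1) -> 0
  row 4 [0100]: (0 AND 0) -> 0
  row 5 [0101]: (0 AND 1) -> 0
  row 6 [0110]: (0 AND 0) -> 0
  row 7 [0111]: (0 AND 1) -> 0
  row 8 [1000]: (1 AND 0) -> 0
  row 9 [1001]: (1 AND 1) -> 1
  row 10 [1010]: (1 AND 0) -> 0
  row 11 [1011]: (1 AND 1) -> 1
  row 12 [1100]: (1 AND 0) -> 0
  row 13 [1101]: (1 AND 1) -> 1
  row 14 [1110]: (1 AND 0) -> 0
  row 15 [1111]: (1 AND 1) -> 1
Full result column, 4 rows per line (P1,P2 fixed per line; P3,P4 runs 00..11 left to right):
  rows 0-3 [P1,P2=00]: 0000  = hex 0
  rows 4-7 [P1,P2=01]: 0000  = hex 0
  rows 8-11 [P1,P2=10]: 0101  = hex 5
  rows 12-15 [P1,P2=11]: 0101  = hex 5
Output column (row 0 .. row 15) = 0000000001010101
Output column grouped in 4s = 0000 0000 0101 0101 = 0x0055
Convert to decimal digit by digit (value = value*16 + digit):
  0 -> 0
  0*16 + 0 = 0
  0*16 + 5 = 5
  5*16 + 5 = 85
Decimal = 85

85


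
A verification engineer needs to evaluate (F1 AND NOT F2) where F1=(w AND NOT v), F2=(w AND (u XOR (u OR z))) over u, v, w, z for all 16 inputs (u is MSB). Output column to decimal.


F1 = (w AND NOT v)
F2 = (w AND (u XOR (u OR z)))
Counterexample to F1=>F2 is where F1=1 and F2=0.
Evaluate each row (bits = u,v,w,z, MSB first):
  row 0 [0000]: F1=0 F2=0 -> F1&~F2 -> 0
  row 1 [0001]: F1=0 F2=0 -> F1&~F2 -> 0
  row 2 [0010]: F1=1 F2=0 -> F1&~F2 -> 1
  row 3 [0011]: F1=1 F2=1 -> F1&~F2 -> 0
  row 4 [0100]: F1=0 F2=0 -> F1&~F2 -> 0
  row 5 [0101]: F1=0 F2=0 -> F1&~F2 -> 0
  row 6 [0110]: F1=0 F2=0 -> F1&~F2 -> 0
  row 7 [0111]: F1=0 F2=1 -> F1&~F2 -> 0
  row 8 [1000]: F1=0 F2=0 -> F1&~F2 -> 0
  row 9 [1001]: F1=0 F2=0 -> F1&~F2 -> 0
  row 10 [1010]: F1=1 F2=0 -> F1&~F2 -> 1
  row 11 [1011]: F1=1 F2=0 -> F1&~F2 -> 1
  row 12 [1100]: F1=0 F2=0 -> F1&~F2 -> 0
  row 13 [1101]: F1=0 F2=0 -> F1&~F2 -> 0
  row 14 [1110]: F1=0 F2=0 -> F1&~F2 -> 0
  row 15 [1111]: F1=0 F2=0 -> F1&~F2 -> 0
Full result column, 4 rows per line (u,v fixed per line; w,z runs 00..11 left to right):
  rows 0-3 [u,v=00]: 0010  = hex 2
  rows 4-7 [u,v=01]: 0000  = hex 0
  rows 8-11 [u,v=10]: 0011  = hex 3
  rows 12-15 [u,v=11]: 0000  = hex 0
Counterexample vector (row 0 .. row 15) = 0010000000110000
Output column grouped in 4s = 0010 0000 0011 0000 = 0x2030
Convert to decimal digit by digit (value = value*16 + digit):
  2 -> 2
  2*16 + 0 = 32
  32*16 + 3 = 515
  515*16 + 0 = 8240
Decimal = 8240

8240


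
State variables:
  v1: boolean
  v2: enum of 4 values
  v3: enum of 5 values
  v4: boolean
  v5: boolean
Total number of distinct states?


State space = product of domain sizes of all variables.
Domain sizes:
  v1 (boolean): 2
  v2 (enum of 4 values): 4
  v3 (enum of 5 values): 5
  v4 (boolean): 2
  v5 (boolean): 2
Product = 2 * 4 * 5 * 2 * 2 = 160

160


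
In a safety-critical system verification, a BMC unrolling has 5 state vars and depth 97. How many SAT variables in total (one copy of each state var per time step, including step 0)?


BMC unrolls to depth k, creating one copy of each state var for steps 0..k.
Step count = 97 + 1 = 98 (steps 0 through 97)
Vars per step = 5
Total = 5 * 98 = 490

490


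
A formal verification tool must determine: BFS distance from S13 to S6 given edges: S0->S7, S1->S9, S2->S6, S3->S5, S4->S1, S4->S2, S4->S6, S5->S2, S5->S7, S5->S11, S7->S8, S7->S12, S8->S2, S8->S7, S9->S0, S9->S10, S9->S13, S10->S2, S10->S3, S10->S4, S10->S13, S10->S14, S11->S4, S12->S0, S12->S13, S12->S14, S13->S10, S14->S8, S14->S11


BFS layer-by-layer from S13:
  dist 0: {S13}
  dist 1: {S10}
  dist 2: {S2, S3, S4, S14}
  dist 3: {S1, S5, S6, S8, S11}
  -> S6 reached at distance 3
Shortest path length = 3

3


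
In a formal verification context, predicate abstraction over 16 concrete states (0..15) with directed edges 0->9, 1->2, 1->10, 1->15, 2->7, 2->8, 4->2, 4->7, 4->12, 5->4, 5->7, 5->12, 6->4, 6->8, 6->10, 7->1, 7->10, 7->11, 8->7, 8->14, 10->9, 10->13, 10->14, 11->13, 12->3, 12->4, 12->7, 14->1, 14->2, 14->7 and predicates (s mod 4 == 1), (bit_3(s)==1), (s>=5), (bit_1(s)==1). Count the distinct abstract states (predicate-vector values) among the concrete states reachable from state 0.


BFS from 0:
Concrete reachable: {0, 9}
Abstract via predicates (s mod 4 == 1), (bit_3(s)==1), (s>=5), (bit_1(s)==1):
  (0,0,0,0) <- {0}
  (1,1,1,0) <- {9}
Distinct abstract states = 2

2


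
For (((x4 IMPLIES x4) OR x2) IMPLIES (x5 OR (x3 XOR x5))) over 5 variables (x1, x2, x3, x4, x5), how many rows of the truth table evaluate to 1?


Formula: (((x4 IMPLIES x4) OR x2) IMPLIES (x5 OR (x3 XOR x5))) over 5 vars (32 rows)
Evaluate each row (x1, x2, x3, x4, x5 as bits, MSB first):
  row 0 [00000]: (((0 IMPLIES 0) OR 0) IMPLIES (0 OR (0 XOR 0))) -> 0
  row 1 [00001]: (((0 IMPLIES 0) OR 0) IMPLIES (1 OR (0 XOR 1))) -> 1
  row 2 [00010]: (((1 IMPLIES 1) OR 0) IMPLIES (0 OR (0 XOR 0))) -> 0
  row 3 [00011]: (((1 IMPLIES 1) OR 0) IMPLIES (1 OR (0 XOR 1))) -> 1
  row 4 [00100]: (((0 IMPLIES 0) OR 0) IMPLIES (0 OR (1 XOR 0))) -> 1
  row 5 [00101]: (((0 IMPLIES 0) OR 0) IMPLIES (1 OR (1 XOR 1))) -> 1
  row 6 [00110]: (((1 IMPLIES 1) OR 0) IMPLIES (0 OR (1 XOR 0))) -> 1
  row 7 [00111]: (((1 IMPLIES 1) OR 0) IMPLIES (1 OR (1 XOR 1))) -> 1
  row 8 [01000]: (((0 IMPLIES 0) OR 1) IMPLIES (0 OR (0 XOR 0))) -> 0
  row 9 [01001]: (((0 IMPLIES 0) OR 1) IMPLIES (1 OR (0 XOR 1))) -> 1
  row 10 [01010]: (((1 IMPLIES 1) OR 1) IMPLIES (0 OR (0 XOR 0))) -> 0
  row 11 [01011]: (((1 IMPLIES 1) OR 1) IMPLIES (1 OR (0 XOR 1))) -> 1
  row 12 [01100]: (((0 IMPLIES 0) OR 1) IMPLIES (0 OR (1 XOR 0))) -> 1
  row 13 [01101]: (((0 IMPLIES 0) OR 1) IMPLIES (1 OR (1 XOR 1))) -> 1
  row 14 [01110]: (((1 IMPLIES 1) OR 1) IMPLIES (0 OR (1 XOR 0))) -> 1
  row 15 [01111]: (((1 IMPLIES 1) OR 1) IMPLIES (1 OR (1 XOR 1))) -> 1
  row 16 [10000]: (((0 IMPLIES 0) OR 0) IMPLIES (0 OR (0 XOR 0))) -> 0
  row 17 [10001]: (((0 IMPLIES 0) OR 0) IMPLIES (1 OR (0 XOR 1))) -> 1
  row 18 [10010]: (((1 IMPLIES 1) OR 0) IMPLIES (0 OR (0 XOR 0))) -> 0
  row 19 [10011]: (((1 IMPLIES 1) OR 0) IMPLIES (1 OR (0 XOR 1))) -> 1
  row 20 [10100]: (((0 IMPLIES 0) OR 0) IMPLIES (0 OR (1 XOR 0))) -> 1
  row 21 [10101]: (((0 IMPLIES 0) OR 0) IMPLIES (1 OR (1 XOR 1))) -> 1
  row 22 [10110]: (((1 IMPLIES 1) OR 0) IMPLIES (0 OR (1 XOR 0))) -> 1
  row 23 [10111]: (((1 IMPLIES 1) OR 0) IMPLIES (1 OR (1 XOR 1))) -> 1
  row 24 [11000]: (((0 IMPLIES 0) OR 1) IMPLIES (0 OR (0 XOR 0))) -> 0
  row 25 [11001]: (((0 IMPLIES 0) OR 1) IMPLIES (1 OR (0 XOR 1))) -> 1
  row 26 [11010]: (((1 IMPLIES 1) OR 1) IMPLIES (0 OR (0 XOR 0))) -> 0
  row 27 [11011]: (((1 IMPLIES 1) OR 1) IMPLIES (1 OR (0 XOR 1))) -> 1
  row 28 [11100]: (((0 IMPLIES 0) OR 1) IMPLIES (0 OR (1 XOR 0))) -> 1
  row 29 [11101]: (((0 IMPLIES 0) OR 1) IMPLIES (1 OR (1 XOR 1))) -> 1
  row 30 [11110]: (((1 IMPLIES 1) OR 1) IMPLIES (0 OR (1 XOR 0))) -> 1
  row 31 [11111]: (((1 IMPLIES 1) OR 1) IMPLIES (1 OR (1 XOR 1))) -> 1
Full result column, 8 rows per line (x1,x2 fixed per line; x3,x4,x5 runs 000..111 left to right):
  rows 0-7 [x1,x2=00]: 01011111  (ones: 6)
  rows 8-15 [x1,x2=01]: 01011111  (ones: 6)
  rows 16-23 [x1,x2=10]: 01011111  (ones: 6)
  rows 24-31 [x1,x2=11]: 01011111  (ones: 6)
Count of 1-rows = 6+6+6+6 = 24

24


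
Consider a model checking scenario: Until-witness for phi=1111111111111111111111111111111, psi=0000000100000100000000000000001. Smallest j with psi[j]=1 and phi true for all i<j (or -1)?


(phi U psi) at 0: need smallest j with psi[j]=1 and phi[i]=1 for all i in [0,j).
Scan from step 0:
  step 0: phi=1, psi=0 -> continue
  step 1: phi=1, psi=0 -> continue
  step 2: phi=1, psi=0 -> continue
  step 3: phi=1, psi=0 -> continue
  step 7: psi=1 and phi held for [0,7) -> witness found
Witness step = 7

7


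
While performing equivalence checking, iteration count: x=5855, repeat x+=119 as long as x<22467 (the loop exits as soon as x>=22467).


Step 1: x goes from 5855 toward 22467 by 119; the body runs while x<22467, so iterations = ceil((bound-start)/step)
Step 2: Distance=16612
Step 3: ceil(16612/119)=140

140


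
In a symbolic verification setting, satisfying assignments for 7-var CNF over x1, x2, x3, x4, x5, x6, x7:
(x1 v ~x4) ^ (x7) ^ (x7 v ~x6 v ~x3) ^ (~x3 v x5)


CNF with 4 clauses over 7 vars (128 assignments).
An assignment satisfies CNF iff every clause has >=1 true literal.
Check each row (bits = x1,x2,x3,x4,x5,x6,x7; clause T/F shown):
  row 0 [0000000]: clauses=TFTT -> 0
  row 1 [0000001]: clauses=TTTT -> 1
  row 2 [0000010]: clauses=TFTT -> 0
  row 3 [0000011]: clauses=TTTT -> 1
  row 4 [0000100]: clauses=TFTT -> 0
  (every remaining row is evaluated the same way; all 128 results are listed next)
Full result column, 8 rows per line (x1,x2,x3,x4 fixed per line; x5,x6,x7 runs 000..111 left to right):
  rows 0-7 [x1,x2,x3,x4=0000]: 01010101  (ones: 4)
  rows 8-15 [x1,x2,x3,x4=0001]: 00000000  (ones: 0)
  rows 16-23 [x1,x2,x3,x4=0010]: 00000101  (ones: 2)
  rows 24-31 [x1,x2,x3,x4=0011]: 00000000  (ones: 0)
  rows 32-39 [x1,x2,x3,x4=0100]: 01010101  (ones: 4)
  rows 40-47 [x1,x2,x3,x4=0101]: 00000000  (ones: 0)
  rows 48-55 [x1,x2,x3,x4=0110]: 00000101  (ones: 2)
  rows 56-63 [x1,x2,x3,x4=0111]: 00000000  (ones: 0)
  rows 64-71 [x1,x2,x3,x4=1000]: 01010101  (ones: 4)
  rows 72-79 [x1,x2,x3,x4=1001]: 01010101  (ones: 4)
  rows 80-87 [x1,x2,x3,x4=1010]: 00000101  (ones: 2)
  rows 88-95 [x1,x2,x3,x4=1011]: 00000101  (ones: 2)
  rows 96-103 [x1,x2,x3,x4=1100]: 01010101  (ones: 4)
  rows 104-111 [x1,x2,x3,x4=1101]: 01010101  (ones: 4)
  rows 112-119 [x1,x2,x3,x4=1110]: 00000101  (ones: 2)
  rows 120-127 [x1,x2,x3,x4=1111]: 00000101  (ones: 2)
Satisfying assignments = 4+0+2+0+4+0+2+0+4+4+2+2+4+4+2+2 = 36

36


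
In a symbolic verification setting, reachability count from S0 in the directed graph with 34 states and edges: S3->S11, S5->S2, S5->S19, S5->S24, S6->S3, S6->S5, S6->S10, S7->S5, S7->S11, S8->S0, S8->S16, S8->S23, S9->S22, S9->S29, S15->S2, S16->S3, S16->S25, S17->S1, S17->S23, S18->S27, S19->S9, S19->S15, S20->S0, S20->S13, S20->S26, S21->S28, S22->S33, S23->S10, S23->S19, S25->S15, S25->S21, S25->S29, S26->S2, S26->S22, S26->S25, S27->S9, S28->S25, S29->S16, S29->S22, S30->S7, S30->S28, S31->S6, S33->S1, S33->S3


BFS from S0:
  layer 0: {S0}
Reachable set: {S0}
Count = 1

1


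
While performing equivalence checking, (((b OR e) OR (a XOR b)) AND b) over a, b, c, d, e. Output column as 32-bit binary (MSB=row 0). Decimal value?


Formula: (((b OR e) OR (a XOR b)) AND b) over a, b, c, d, e (32 rows)
Evaluate each row (bits = a,b,c,d,e, MSB first):
  row 0 [00000]: (((0 OR 0) OR (0 XOR 0)) AND 0) -> 0
  row 1 [00001]: (((0 OR 1) OR (0 XOR 0)) AND 0) -> 0
  row 2 [00010]: (((0 OR 0) OR (0 XOR 0)) AND 0) -> 0
  row 3 [00011]: (((0 OR 1) OR (0 XOR 0)) AND 0) -> 0
  row 4 [00100]: (((0 OR 0) OR (0 XOR 0)) AND 0) -> 0
  row 5 [00101]: (((0 OR 1) OR (0 XOR 0)) AND 0) -> 0
  row 6 [00110]: (((0 OR 0) OR (0 XOR 0)) AND 0) -> 0
  row 7 [00111]: (((0 OR 1) OR (0 XOR 0)) AND 0) -> 0
  row 8 [01000]: (((1 OR 0) OR (0 XOR 1)) AND 1) -> 1
  row 9 [01001]: (((1 OR 1) OR (0 XOR 1)) AND 1) -> 1
  row 10 [01010]: (((1 OR 0) OR (0 XOR 1)) AND 1) -> 1
  row 11 [01011]: (((1 OR 1) OR (0 XOR 1)) AND 1) -> 1
  row 12 [01100]: (((1 OR 0) OR (0 XOR 1)) AND 1) -> 1
  row 13 [01101]: (((1 OR 1) OR (0 XOR 1)) AND 1) -> 1
  row 14 [01110]: (((1 OR 0) OR (0 XOR 1)) AND 1) -> 1
  row 15 [01111]: (((1 OR 1) OR (0 XOR 1)) AND 1) -> 1
  row 16 [10000]: (((0 OR 0) OR (1 XOR 0)) AND 0) -> 0
  row 17 [10001]: (((0 OR 1) OR (1 XOR 0)) AND 0) -> 0
  row 18 [10010]: (((0 OR 0) OR (1 XOR 0)) AND 0) -> 0
  row 19 [10011]: (((0 OR 1) OR (1 XOR 0)) AND 0) -> 0
  row 20 [10100]: (((0 OR 0) OR (1 XOR 0)) AND 0) -> 0
  row 21 [10101]: (((0 OR 1) OR (1 XOR 0)) AND 0) -> 0
  row 22 [10110]: (((0 OR 0) OR (1 XOR 0)) AND 0) -> 0
  row 23 [10111]: (((0 OR 1) OR (1 XOR 0)) AND 0) -> 0
  row 24 [11000]: (((1 OR 0) OR (1 XOR 1)) AND 1) -> 1
  row 25 [11001]: (((1 OR 1) OR (1 XOR 1)) AND 1) -> 1
  row 26 [11010]: (((1 OR 0) OR (1 XOR 1)) AND 1) -> 1
  row 27 [11011]: (((1 OR 1) OR (1 XOR 1)) AND 1) -> 1
  row 28 [11100]: (((1 OR 0) OR (1 XOR 1)) AND 1) -> 1
  row 29 [11101]: (((1 OR 1) OR (1 XOR 1)) AND 1) -> 1
  row 30 [11110]: (((1 OR 0) OR (1 XOR 1)) AND 1) -> 1
  row 31 [11111]: (((1 OR 1) OR (1 XOR 1)) AND 1) -> 1
Full result column, 4 rows per line (a,b,c fixed per line; d,e runs 00..11 left to right):
  rows 0-3 [a,b,c=000]: 0000  = hex 0
  rows 4-7 [a,b,c=001]: 0000  = hex 0
  rows 8-11 [a,b,c=010]: 1111  = hex F
  rows 12-15 [a,b,c=011]: 1111  = hex F
  rows 16-19 [a,b,c=100]: 0000  = hex 0
  rows 20-23 [a,b,c=101]: 0000  = hex 0
  rows 24-27 [a,b,c=110]: 1111  = hex F
  rows 28-31 [a,b,c=111]: 1111  = hex F
Output column (row 0 .. row 31) = 00000000111111110000000011111111
Output column grouped in 4s = 0000 0000 1111 1111 0000 0000 1111 1111 = 0x00FF00FF
Convert to decimal digit by digit (value = value*16 + digit):
  0 -> 0
  0*16 + 0 = 0
  0*16 + 15 (F) = 15
  15*16 + 15 (F) = 255
  255*16 + 0 = 4080
  4080*16 + 0 = 65280
  65280*16 + 15 (F) = 1044495
  1044495*16 + 15 (F) = 16711935
Decimal = 16711935

16711935


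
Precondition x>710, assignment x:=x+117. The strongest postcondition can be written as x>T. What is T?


Formula: sp(P, x:=E) = exists old_x. (x = E[old_x/x]) AND P[old_x/x] (old_x is the value of x before the assignment; eliminate old_x by solving x = E[old_x/x] for old_x)
Step 1: Precondition P: x>710, i.e. old_x > 710
Step 2: Assignment gives x = old_x + 117, so old_x = x - 117
Step 3: Substitute into P: x - 117 > 710
Step 4: Simplify: x > 710+117 = 827

827


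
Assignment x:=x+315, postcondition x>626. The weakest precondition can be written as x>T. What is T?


Formula: wp(x:=E, P) = P[E/x] (substitute E for x in postcondition)
Step 1: Postcondition: x>626
Step 2: Substitute x+315 for x: x+315>626
Step 3: Solve for x: x > 626-315 = 311

311


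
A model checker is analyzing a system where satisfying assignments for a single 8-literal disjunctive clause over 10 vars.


Step 1: Total=2^10=1024
Step 2: Unsat when all 8 false: 2^2=4
Step 3: Sat=1024-4=1020

1020


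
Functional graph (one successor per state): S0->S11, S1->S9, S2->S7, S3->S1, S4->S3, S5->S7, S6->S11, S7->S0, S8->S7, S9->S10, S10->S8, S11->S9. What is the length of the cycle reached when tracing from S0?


Trace from S0 until a state repeats:
  S0 -> S11 -> S9 -> S10 -> S8 -> S7 -> S0
S0 first seen at step 0, revisited at step 6.
Cycle length = 6 - 0 = 6

6


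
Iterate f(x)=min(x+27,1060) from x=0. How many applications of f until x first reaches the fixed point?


Step 1: x=0, cap=1060, increment=27
Step 2: x grows by 27 each step until capped at 1060; fixed point is x=1060
Step 3: iterations = ceil(1060/27) = 40

40


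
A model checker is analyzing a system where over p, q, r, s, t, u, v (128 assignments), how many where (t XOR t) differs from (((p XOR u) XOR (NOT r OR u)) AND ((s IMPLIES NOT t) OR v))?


F1 = (t XOR t)
F2 = (((p XOR u) XOR (NOT r OR u)) AND ((s IMPLIES NOT t) OR v))
Evaluate both on each of 128 rows (bits = p,q,r,s,t,u,v):
  row 0 [0000000]: F1=0 F2=1 (differ) -> 1
  row 1 [0000001]: F1=0 F2=1 (differ) -> 1
  row 2 [0000010]: F1=0 F2=0 -> 0
  row 3 [0000011]: F1=0 F2=0 -> 0
  row 4 [0000100]: F1=0 F2=1 (differ) -> 1
  (every remaining row is evaluated the same way; all 128 results are listed next)
Full result column, 8 rows per line (p,q,r,s fixed per line; t,u,v runs 000..111 left to right):
  rows 0-7 [p,q,r,s=0000]: 11001100  (ones: 4)
  rows 8-15 [p,q,r,s=0001]: 11000100  (ones: 3)
  rows 16-23 [p,q,r,s=0010]: 00000000  (ones: 0)
  rows 24-31 [p,q,r,s=0011]: 00000000  (ones: 0)
  rows 32-39 [p,q,r,s=0100]: 11001100  (ones: 4)
  rows 40-47 [p,q,r,s=0101]: 11000100  (ones: 3)
  rows 48-55 [p,q,r,s=0110]: 00000000  (ones: 0)
  rows 56-63 [p,q,r,s=0111]: 00000000  (ones: 0)
  rows 64-71 [p,q,r,s=1000]: 00110011  (ones: 4)
  rows 72-79 [p,q,r,s=1001]: 00110001  (ones: 3)
  rows 80-87 [p,q,r,s=1010]: 11111111  (ones: 8)
  rows 88-95 [p,q,r,s=1011]: 11110101  (ones: 6)
  rows 96-103 [p,q,r,s=1100]: 00110011  (ones: 4)
  rows 104-111 [p,q,r,s=1101]: 00110001  (ones: 3)
  rows 112-119 [p,q,r,s=1110]: 11111111  (ones: 8)
  rows 120-127 [p,q,r,s=1111]: 11110101  (ones: 6)
Disagreements = 4+3+0+0+4+3+0+0+4+3+8+6+4+3+8+6 = 56

56


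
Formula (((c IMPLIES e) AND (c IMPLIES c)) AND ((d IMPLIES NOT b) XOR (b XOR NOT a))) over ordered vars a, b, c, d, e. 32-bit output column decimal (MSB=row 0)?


Formula: (((c IMPLIES e) AND (c IMPLIES c)) AND ((d IMPLIES NOT b) XOR (b XOR NOT a))) over a, b, c, d, e (32 rows)
Evaluate each row (bits = a,b,c,d,e, MSB first):
  row 0 [00000]: (((0 IMPLIES 0) AND (0 IMPLIES 0)) AND ((0 IMPLIES NOT 0) XOR (0 XOR NOT 0))) -> 0
  row 1 [00001]: (((0 IMPLIES 1) AND (0 IMPLIES 0)) AND ((0 IMPLIES NOT 0) XOR (0 XOR NOT 0))) -> 0
  row 2 [00010]: (((0 IMPLIES 0) AND (0 IMPLIES 0)) AND ((1 IMPLIES NOT 0) XOR (0 XOR NOT 0))) -> 0
  row 3 [00011]: (((0 IMPLIES 1) AND (0 IMPLIES 0)) AND ((1 IMPLIES NOT 0) XOR (0 XOR NOT 0))) -> 0
  row 4 [00100]: (((1 IMPLIES 0) AND (1 IMPLIES 1)) AND ((0 IMPLIES NOT 0) XOR (0 XOR NOT 0))) -> 0
  row 5 [00101]: (((1 IMPLIES 1) AND (1 IMPLIES 1)) AND ((0 IMPLIES NOT 0) XOR (0 XOR NOT 0))) -> 0
  row 6 [00110]: (((1 IMPLIES 0) AND (1 IMPLIES 1)) AND ((1 IMPLIES NOT 0) XOR (0 XOR NOT 0))) -> 0
  row 7 [00111]: (((1 IMPLIES 1) AND (1 IMPLIES 1)) AND ((1 IMPLIES NOT 0) XOR (0 XOR NOT 0))) -> 0
  row 8 [01000]: (((0 IMPLIES 0) AND (0 IMPLIES 0)) AND ((0 IMPLIES NOT 1) XOR (1 XOR NOT 0))) -> 1
  row 9 [01001]: (((0 IMPLIES 1) AND (0 IMPLIES 0)) AND ((0 IMPLIES NOT 1) XOR (1 XOR NOT 0))) -> 1
  row 10 [01010]: (((0 IMPLIES 0) AND (0 IMPLIES 0)) AND ((1 IMPLIES NOT 1) XOR (1 XOR NOT 0))) -> 0
  row 11 [01011]: (((0 IMPLIES 1) AND (0 IMPLIES 0)) AND ((1 IMPLIES NOT 1) XOR (1 XOR NOT 0))) -> 0
  row 12 [01100]: (((1 IMPLIES 0) AND (1 IMPLIES 1)) AND ((0 IMPLIES NOT 1) XOR (1 XOR NOT 0))) -> 0
  row 13 [01101]: (((1 IMPLIES 1) AND (1 IMPLIES 1)) AND ((0 IMPLIES NOT 1) XOR (1 XOR NOT 0))) -> 1
  row 14 [01110]: (((1 IMPLIES 0) AND (1 IMPLIES 1)) AND ((1 IMPLIES NOT 1) XOR (1 XOR NOT 0))) -> 0
  row 15 [01111]: (((1 IMPLIES 1) AND (1 IMPLIES 1)) AND ((1 IMPLIES NOT 1) XOR (1 XOR NOT 0))) -> 0
  row 16 [10000]: (((0 IMPLIES 0) AND (0 IMPLIES 0)) AND ((0 IMPLIES NOT 0) XOR (0 XOR NOT 1))) -> 1
  row 17 [10001]: (((0 IMPLIES 1) AND (0 IMPLIES 0)) AND ((0 IMPLIES NOT 0) XOR (0 XOR NOT 1))) -> 1
  row 18 [10010]: (((0 IMPLIES 0) AND (0 IMPLIES 0)) AND ((1 IMPLIES NOT 0) XOR (0 XOR NOT 1))) -> 1
  row 19 [10011]: (((0 IMPLIES 1) AND (0 IMPLIES 0)) AND ((1 IMPLIES NOT 0) XOR (0 XOR NOT 1))) -> 1
  row 20 [10100]: (((1 IMPLIES 0) AND (1 IMPLIES 1)) AND ((0 IMPLIES NOT 0) XOR (0 XOR NOT 1))) -> 0
  row 21 [10101]: (((1 IMPLIES 1) AND (1 IMPLIES 1)) AND ((0 IMPLIES NOT 0) XOR (0 XOR NOT 1))) -> 1
  row 22 [10110]: (((1 IMPLIES 0) AND (1 IMPLIES 1)) AND ((1 IMPLIES NOT 0) XOR (0 XOR NOT 1))) -> 0
  row 23 [10111]: (((1 IMPLIES 1) AND (1 IMPLIES 1)) AND ((1 IMPLIES NOT 0) XOR (0 XOR NOT 1))) -> 1
  row 24 [11000]: (((0 IMPLIES 0) AND (0 IMPLIES 0)) AND ((0 IMPLIES NOT 1) XOR (1 XOR NOT 1))) -> 0
  row 25 [11001]: (((0 IMPLIES 1) AND (0 IMPLIES 0)) AND ((0 IMPLIES NOT 1) XOR (1 XOR NOT 1))) -> 0
  row 26 [11010]: (((0 IMPLIES 0) AND (0 IMPLIES 0)) AND ((1 IMPLIES NOT 1) XOR (1 XOR NOT 1))) -> 1
  row 27 [11011]: (((0 IMPLIES 1) AND (0 IMPLIES 0)) AND ((1 IMPLIES NOT 1) XOR (1 XOR NOT 1))) -> 1
  row 28 [11100]: (((1 IMPLIES 0) AND (1 IMPLIES 1)) AND ((0 IMPLIES NOT 1) XOR (1 XOR NOT 1))) -> 0
  row 29 [11101]: (((1 IMPLIES 1) AND (1 IMPLIES 1)) AND ((0 IMPLIES NOT 1) XOR (1 XOR NOT 1))) -> 0
  row 30 [11110]: (((1 IMPLIES 0) AND (1 IMPLIES 1)) AND ((1 IMPLIES NOT 1) XOR (1 XOR NOT 1))) -> 0
  row 31 [11111]: (((1 IMPLIES 1) AND (1 IMPLIES 1)) AND ((1 IMPLIES NOT 1) XOR (1 XOR NOT 1))) -> 1
Full result column, 4 rows per line (a,b,c fixed per line; d,e runs 00..11 left to right):
  rows 0-3 [a,b,c=000]: 0000  = hex 0
  rows 4-7 [a,b,c=001]: 0000  = hex 0
  rows 8-11 [a,b,c=010]: 1100  = hex C
  rows 12-15 [a,b,c=011]: 0100  = hex 4
  rows 16-19 [a,b,c=100]: 1111  = hex F
  rows 20-23 [a,b,c=101]: 0101  = hex 5
  rows 24-27 [a,b,c=110]: 0011  = hex 3
  rows 28-31 [a,b,c=111]: 0001  = hex 1
Output column (row 0 .. row 31) = 00000000110001001111010100110001
Output column grouped in 4s = 0000 0000 1100 0100 1111 0101 0011 0001 = 0x00C4F531
Convert to decimal digit by digit (value = value*16 + digit):
  0 -> 0
  0*16 + 0 = 0
  0*16 + 12 (C) = 12
  12*16 + 4 = 196
  196*16 + 15 (F) = 3151
  3151*16 + 5 = 50421
  50421*16 + 3 = 806739
  806739*16 + 1 = 12907825
Decimal = 12907825

12907825


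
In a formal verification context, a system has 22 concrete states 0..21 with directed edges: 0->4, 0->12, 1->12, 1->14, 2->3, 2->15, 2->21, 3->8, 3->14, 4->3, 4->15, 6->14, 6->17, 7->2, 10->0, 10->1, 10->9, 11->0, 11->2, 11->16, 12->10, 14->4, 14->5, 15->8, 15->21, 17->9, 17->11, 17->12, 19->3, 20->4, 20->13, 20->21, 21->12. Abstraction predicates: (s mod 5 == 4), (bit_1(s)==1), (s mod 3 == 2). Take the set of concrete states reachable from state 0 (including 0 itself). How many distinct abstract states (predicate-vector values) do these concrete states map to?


BFS from 0:
Concrete reachable: {0, 1, 3, 4, 5, 8, 9, 10, 12, 14, 15, 21}
Abstract via predicates (s mod 5 == 4), (bit_1(s)==1), (s mod 3 == 2):
  (0,0,0) <- {0, 1, 12, 21}
  (0,0,1) <- {5, 8}
  (0,1,0) <- {3, 10, 15}
  (1,0,0) <- {4, 9}
  (1,1,1) <- {14}
Distinct abstract states = 5

5


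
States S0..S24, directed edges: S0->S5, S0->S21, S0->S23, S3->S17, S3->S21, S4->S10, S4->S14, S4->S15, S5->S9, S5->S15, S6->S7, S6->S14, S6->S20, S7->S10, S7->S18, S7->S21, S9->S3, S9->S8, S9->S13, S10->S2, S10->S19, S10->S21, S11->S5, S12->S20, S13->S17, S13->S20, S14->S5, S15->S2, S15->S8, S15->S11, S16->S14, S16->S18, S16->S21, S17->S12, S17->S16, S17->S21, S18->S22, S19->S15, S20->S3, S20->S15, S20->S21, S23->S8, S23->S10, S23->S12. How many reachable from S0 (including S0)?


BFS from S0:
  layer 0: {S0}
  layer 1: {S5, S21, S23}
  layer 2: {S8, S9, S10, S12, S15}
  layer 3: {S2, S3, S11, S13, S19, S20}
  layer 4: {S17}
  layer 5: {S16}
  layer 6: {S14, S18}
  layer 7: {S22}
Reachable set: {S0, S2, S3, S5, S8, S9, S10, S11, S12, S13, S14, S15, S16, S17, S18, S19, S20, S21, S22, S23}
Count = 20

20


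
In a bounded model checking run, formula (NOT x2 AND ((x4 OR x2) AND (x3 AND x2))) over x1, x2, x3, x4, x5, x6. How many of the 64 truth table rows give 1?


Formula: (NOT x2 AND ((x4 OR x2) AND (x3 AND x2))) over 6 vars (64 rows)
Evaluate each row (x1, x2, x3, x4, x5, x6 as bits, MSB first):
  row 0 [000000]: (NOT 0 AND ((0 OR 0) AND (0 AND 0))) -> 0
  row 1 [000001]: (NOT 0 AND ((0 OR 0) AND (0 AND 0))) -> 0
  row 2 [000010]: (NOT 0 AND ((0 OR 0) AND (0 AND 0))) -> 0
  row 3 [000011]: (NOT 0 AND ((0 OR 0) AND (0 AND 0))) -> 0
  row 4 [000100]: (NOT 0 AND ((1 OR 0) AND (0 AND 0))) -> 0
  (every remaining row is evaluated the same way; all 64 results are listed next)
Full result column, 8 rows per line (x1,x2,x3 fixed per line; x4,x5,x6 runs 000..111 left to right):
  rows 0-7 [x1,x2,x3=000]: 00000000  (ones: 0)
  rows 8-15 [x1,x2,x3=001]: 00000000  (ones: 0)
  rows 16-23 [x1,x2,x3=010]: 00000000  (ones: 0)
  rows 24-31 [x1,x2,x3=011]: 00000000  (ones: 0)
  rows 32-39 [x1,x2,x3=100]: 00000000  (ones: 0)
  rows 40-47 [x1,x2,x3=101]: 00000000  (ones: 0)
  rows 48-55 [x1,x2,x3=110]: 00000000  (ones: 0)
  rows 56-63 [x1,x2,x3=111]: 00000000  (ones: 0)
Count of 1-rows = 0+0+0+0+0+0+0+0 = 0

0


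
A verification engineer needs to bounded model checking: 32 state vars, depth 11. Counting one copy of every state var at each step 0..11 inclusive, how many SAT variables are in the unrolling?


BMC unrolls to depth k, creating one copy of each state var for steps 0..k.
Step count = 11 + 1 = 12 (steps 0 through 11)
Vars per step = 32
Total = 32 * 12 = 384

384


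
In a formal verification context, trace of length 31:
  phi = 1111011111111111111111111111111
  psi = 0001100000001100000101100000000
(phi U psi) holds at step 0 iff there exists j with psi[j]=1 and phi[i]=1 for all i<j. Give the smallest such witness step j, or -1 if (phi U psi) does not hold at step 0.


(phi U psi) at 0: need smallest j with psi[j]=1 and phi[i]=1 for all i in [0,j).
Scan from step 0:
  step 0: phi=1, psi=0 -> continue
  step 1: phi=1, psi=0 -> continue
  step 2: phi=1, psi=0 -> continue
  step 3: psi=1 and phi held for [0,3) -> witness found
Witness step = 3

3


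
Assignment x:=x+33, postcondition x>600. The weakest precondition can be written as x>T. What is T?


Formula: wp(x:=E, P) = P[E/x] (substitute E for x in postcondition)
Step 1: Postcondition: x>600
Step 2: Substitute x+33 for x: x+33>600
Step 3: Solve for x: x > 600-33 = 567

567


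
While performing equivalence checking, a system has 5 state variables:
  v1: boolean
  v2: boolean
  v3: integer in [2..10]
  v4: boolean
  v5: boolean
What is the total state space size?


State space = product of domain sizes of all variables.
Domain sizes:
  v1 (boolean): 2
  v2 (boolean): 2
  v3 (integer in [2..10]): 9
  v4 (boolean): 2
  v5 (boolean): 2
Product = 2 * 2 * 9 * 2 * 2 = 144

144


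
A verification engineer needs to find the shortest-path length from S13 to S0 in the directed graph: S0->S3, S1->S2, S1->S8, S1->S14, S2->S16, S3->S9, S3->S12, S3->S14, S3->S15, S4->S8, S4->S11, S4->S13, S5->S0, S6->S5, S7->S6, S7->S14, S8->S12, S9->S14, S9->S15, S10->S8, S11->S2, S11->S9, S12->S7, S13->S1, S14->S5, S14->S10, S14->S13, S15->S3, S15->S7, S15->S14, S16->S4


BFS layer-by-layer from S13:
  dist 0: {S13}
  dist 1: {S1}
  dist 2: {S2, S8, S14}
  dist 3: {S5, S10, S12, S16}
  dist 4: {S0, S4, S7}
  -> S0 reached at distance 4
Shortest path length = 4

4


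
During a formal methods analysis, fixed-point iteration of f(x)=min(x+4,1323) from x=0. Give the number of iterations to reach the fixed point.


Step 1: x=0, cap=1323, increment=4
Step 2: x grows by 4 each step until capped at 1323; fixed point is x=1323
Step 3: iterations = ceil(1323/4) = 331

331


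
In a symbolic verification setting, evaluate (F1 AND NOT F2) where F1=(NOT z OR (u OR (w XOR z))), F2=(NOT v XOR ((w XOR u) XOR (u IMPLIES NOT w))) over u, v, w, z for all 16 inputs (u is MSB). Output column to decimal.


F1 = (NOT z OR (u OR (w XOR z)))
F2 = (NOT v XOR ((w XOR u) XOR (u IMPLIES NOT w)))
Counterexample to F1=>F2 is where F1=1 and F2=0.
Evaluate each row (bits = u,v,w,z, MSB first):
  row 0 [0000]: F1=1 F2=0 -> F1&~F2 -> 1
  row 1 [0001]: F1=1 F2=0 -> F1&~F2 -> 1
  row 2 [0010]: F1=1 F2=1 -> F1&~F2 -> 0
  row 3 [0011]: F1=0 F2=1 -> F1&~F2 -> 0
  row 4 [0100]: F1=1 F2=1 -> F1&~F2 -> 0
  row 5 [0101]: F1=1 F2=1 -> F1&~F2 -> 0
  row 6 [0110]: F1=1 F2=0 -> F1&~F2 -> 1
  row 7 [0111]: F1=0 F2=0 -> F1&~F2 -> 0
  row 8 [1000]: F1=1 F2=1 -> F1&~F2 -> 0
  row 9 [1001]: F1=1 F2=1 -> F1&~F2 -> 0
  row 10 [1010]: F1=1 F2=1 -> F1&~F2 -> 0
  row 11 [1011]: F1=1 F2=1 -> F1&~F2 -> 0
  row 12 [1100]: F1=1 F2=0 -> F1&~F2 -> 1
  row 13 [1101]: F1=1 F2=0 -> F1&~F2 -> 1
  row 14 [1110]: F1=1 F2=0 -> F1&~F2 -> 1
  row 15 [1111]: F1=1 F2=0 -> F1&~F2 -> 1
Full result column, 4 rows per line (u,v fixed per line; w,z runs 00..11 left to right):
  rows 0-3 [u,v=00]: 1100  = hex C
  rows 4-7 [u,v=01]: 0010  = hex 2
  rows 8-11 [u,v=10]: 0000  = hex 0
  rows 12-15 [u,v=11]: 1111  = hex F
Counterexample vector (row 0 .. row 15) = 1100001000001111
Output column grouped in 4s = 1100 0010 0000 1111 = 0xC20F
Convert to decimal digit by digit (value = value*16 + digit):
  C -> 12
  12*16 + 2 = 194
  194*16 + 0 = 3104
  3104*16 + 15 (F) = 49679
Decimal = 49679

49679


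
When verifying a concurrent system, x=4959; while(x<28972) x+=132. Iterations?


Step 1: x goes from 4959 toward 28972 by 132; the body runs while x<28972, so iterations = ceil((bound-start)/step)
Step 2: Distance=24013
Step 3: ceil(24013/132)=182

182


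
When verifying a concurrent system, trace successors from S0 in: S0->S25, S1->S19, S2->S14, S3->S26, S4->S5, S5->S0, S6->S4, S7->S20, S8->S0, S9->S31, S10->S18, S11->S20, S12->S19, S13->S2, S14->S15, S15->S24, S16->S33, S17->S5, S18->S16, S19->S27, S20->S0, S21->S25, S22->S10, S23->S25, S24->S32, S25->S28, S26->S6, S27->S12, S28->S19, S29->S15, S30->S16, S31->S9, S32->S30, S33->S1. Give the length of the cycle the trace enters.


Trace from S0 until a state repeats:
  S0 -> S25 -> S28 -> S19 -> S27 -> S12 -> S19
S19 first seen at step 3, revisited at step 6.
Cycle length = 6 - 3 = 3

3


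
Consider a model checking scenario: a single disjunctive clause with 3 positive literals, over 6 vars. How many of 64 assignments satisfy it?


Step 1: Total=2^6=64
Step 2: Unsat when all 3 false: 2^3=8
Step 3: Sat=64-8=56

56


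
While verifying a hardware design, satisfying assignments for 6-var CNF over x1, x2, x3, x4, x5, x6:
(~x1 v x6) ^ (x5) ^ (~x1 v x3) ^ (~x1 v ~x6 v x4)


CNF with 4 clauses over 6 vars (64 assignments).
An assignment satisfies CNF iff every clause has >=1 true literal.
Check each row (bits = x1,x2,x3,x4,x5,x6; clause T/F shown):
  row 0 [000000]: clauses=TFTT -> 0
  row 1 [000001]: clauses=TFTT -> 0
  row 2 [000010]: clauses=TTTT -> 1
  row 3 [000011]: clauses=TTTT -> 1
  row 4 [000100]: clauses=TFTT -> 0
  (every remaining row is evaluated the same way; all 64 results are listed next)
Full result column, 8 rows per line (x1,x2,x3 fixed per line; x4,x5,x6 runs 000..111 left to right):
  rows 0-7 [x1,x2,x3=000]: 00110011  (ones: 4)
  rows 8-15 [x1,x2,x3=001]: 00110011  (ones: 4)
  rows 16-23 [x1,x2,x3=010]: 00110011  (ones: 4)
  rows 24-31 [x1,x2,x3=011]: 00110011  (ones: 4)
  rows 32-39 [x1,x2,x3=100]: 00000000  (ones: 0)
  rows 40-47 [x1,x2,x3=101]: 00000001  (ones: 1)
  rows 48-55 [x1,x2,x3=110]: 00000000  (ones: 0)
  rows 56-63 [x1,x2,x3=111]: 00000001  (ones: 1)
Satisfying assignments = 4+4+4+4+0+1+0+1 = 18

18


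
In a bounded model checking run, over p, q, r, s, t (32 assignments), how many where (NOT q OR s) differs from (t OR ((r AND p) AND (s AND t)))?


F1 = (NOT q OR s)
F2 = (t OR ((r AND p) AND (s AND t)))
Evaluate both on each of 32 rows (bits = p,q,r,s,t):
  row 0 [00000]: F1=1 F2=0 (differ) -> 1
  row 1 [00001]: F1=1 F2=1 -> 0
  row 2 [00010]: F1=1 F2=0 (differ) -> 1
  row 3 [00011]: F1=1 F2=1 -> 0
  row 4 [00100]: F1=1 F2=0 (differ) -> 1
  row 5 [00101]: F1=1 F2=1 -> 0
  row 6 [00110]: F1=1 F2=0 (differ) -> 1
  row 7 [00111]: F1=1 F2=1 -> 0
  row 8 [01000]: F1=0 F2=0 -> 0
  row 9 [01001]: F1=0 F2=1 (differ) -> 1
  row 10 [01010]: F1=1 F2=0 (differ) -> 1
  row 11 [01011]: F1=1 F2=1 -> 0
  row 12 [01100]: F1=0 F2=0 -> 0
  row 13 [01101]: F1=0 F2=1 (differ) -> 1
  row 14 [01110]: F1=1 F2=0 (differ) -> 1
  row 15 [01111]: F1=1 F2=1 -> 0
  row 16 [10000]: F1=1 F2=0 (differ) -> 1
  row 17 [10001]: F1=1 F2=1 -> 0
  row 18 [10010]: F1=1 F2=0 (differ) -> 1
  row 19 [10011]: F1=1 F2=1 -> 0
  row 20 [10100]: F1=1 F2=0 (differ) -> 1
  row 21 [10101]: F1=1 F2=1 -> 0
  row 22 [10110]: F1=1 F2=0 (differ) -> 1
  row 23 [10111]: F1=1 F2=1 -> 0
  row 24 [11000]: F1=0 F2=0 -> 0
  row 25 [11001]: F1=0 F2=1 (differ) -> 1
  row 26 [11010]: F1=1 F2=0 (differ) -> 1
  row 27 [11011]: F1=1 F2=1 -> 0
  row 28 [11100]: F1=0 F2=0 -> 0
  row 29 [11101]: F1=0 F2=1 (differ) -> 1
  row 30 [11110]: F1=1 F2=0 (differ) -> 1
  row 31 [11111]: F1=1 F2=1 -> 0
Full result column, 8 rows per line (p,q fixed per line; r,s,t runs 000..111 left to right):
  rows 0-7 [p,q=00]: 10101010  (ones: 4)
  rows 8-15 [p,q=01]: 01100110  (ones: 4)
  rows 16-23 [p,q=10]: 10101010  (ones: 4)
  rows 24-31 [p,q=11]: 01100110  (ones: 4)
Disagreements = 4+4+4+4 = 16

16


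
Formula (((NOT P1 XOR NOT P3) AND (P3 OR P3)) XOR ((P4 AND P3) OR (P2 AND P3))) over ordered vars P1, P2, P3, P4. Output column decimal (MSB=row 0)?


Formula: (((NOT P1 XOR NOT P3) AND (P3 OR P3)) XOR ((P4 AND P3) OR (P2 AND P3))) over P1, P2, P3, P4 (16 rows)
Evaluate each row (bits = P1,P2,P3,P4, MSB first):
  row 0 [0000]: (((NOT 0 XOR NOT 0) AND (0 OR 0)) XOR ((0 AND 0) OR (0 AND 0))) -> 0
  row 1 [0001]: (((NOT 0 XOR NOT 0) AND (0 OR 0)) XOR ((1 AND 0) OR (0 AND 0))) -> 0
  row 2 [0010]: (((NOT 0 XOR NOT 1) AND (1 OR 1)) XOR ((0 AND 1) OR (0 AND 1))) -> 1
  row 3 [0011]: (((NOT 0 XOR NOT 1) AND (1 OR 1)) XOR ((1 AND 1) OR (0 AND 1))) -> 0
  row 4 [0100]: (((NOT 0 XOR NOT 0) AND (0 OR 0)) XOR ((0 AND 0) OR (1 AND 0))) -> 0
  row 5 [0101]: (((NOT 0 XOR NOT 0) AND (0 OR 0)) XOR ((1 AND 0) OR (1 AND 0))) -> 0
  row 6 [0110]: (((NOT 0 XOR NOT 1) AND (1 OR 1)) XOR ((0 AND 1) OR (1 AND 1))) -> 0
  row 7 [0111]: (((NOT 0 XOR NOT 1) AND (1 OR 1)) XOR ((1 AND 1) OR (1 AND 1))) -> 0
  row 8 [1000]: (((NOT 1 XOR NOT 0) AND (0 OR 0)) XOR ((0 AND 0) OR (0 AND 0))) -> 0
  row 9 [1001]: (((NOT 1 XOR NOT 0) AND (0 OR 0)) XOR ((1 AND 0) OR (0 AND 0))) -> 0
  row 10 [1010]: (((NOT 1 XOR NOT 1) AND (1 OR 1)) XOR ((0 AND 1) OR (0 AND 1))) -> 0
  row 11 [1011]: (((NOT 1 XOR NOT 1) AND (1 OR 1)) XOR ((1 AND 1) OR (0 AND 1))) -> 1
  row 12 [1100]: (((NOT 1 XOR NOT 0) AND (0 OR 0)) XOR ((0 AND 0) OR (1 AND 0))) -> 0
  row 13 [1101]: (((NOT 1 XOR NOT 0) AND (0 OR 0)) XOR ((1 AND 0) OR (1 AND 0))) -> 0
  row 14 [1110]: (((NOT 1 XOR NOT 1) AND (1 OR 1)) XOR ((0 AND 1) OR (1 AND 1))) -> 1
  row 15 [1111]: (((NOT 1 XOR NOT 1) AND (1 OR 1)) XOR ((1 AND 1) OR (1 AND 1))) -> 1
Full result column, 4 rows per line (P1,P2 fixed per line; P3,P4 runs 00..11 left to right):
  rows 0-3 [P1,P2=00]: 0010  = hex 2
  rows 4-7 [P1,P2=01]: 0000  = hex 0
  rows 8-11 [P1,P2=10]: 0001  = hex 1
  rows 12-15 [P1,P2=11]: 0011  = hex 3
Output column (row 0 .. row 15) = 0010000000010011
Output column grouped in 4s = 0010 0000 0001 0011 = 0x2013
Convert to decimal digit by digit (value = value*16 + digit):
  2 -> 2
  2*16 + 0 = 32
  32*16 + 1 = 513
  513*16 + 3 = 8211
Decimal = 8211

8211


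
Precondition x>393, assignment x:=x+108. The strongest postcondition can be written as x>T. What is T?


Formula: sp(P, x:=E) = exists old_x. (x = E[old_x/x]) AND P[old_x/x] (old_x is the value of x before the assignment; eliminate old_x by solving x = E[old_x/x] for old_x)
Step 1: Precondition P: x>393, i.e. old_x > 393
Step 2: Assignment gives x = old_x + 108, so old_x = x - 108
Step 3: Substitute into P: x - 108 > 393
Step 4: Simplify: x > 393+108 = 501

501


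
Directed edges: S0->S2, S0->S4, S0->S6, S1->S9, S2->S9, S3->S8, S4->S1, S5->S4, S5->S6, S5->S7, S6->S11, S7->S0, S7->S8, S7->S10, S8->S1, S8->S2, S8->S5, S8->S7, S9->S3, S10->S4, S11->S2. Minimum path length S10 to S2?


BFS layer-by-layer from S10:
  dist 0: {S10}
  dist 1: {S4}
  dist 2: {S1}
  dist 3: {S9}
  dist 4: {S3}
  dist 5: {S8}
  dist 6: {S2, S5, S7}
  -> S2 reached at distance 6
Shortest path length = 6

6


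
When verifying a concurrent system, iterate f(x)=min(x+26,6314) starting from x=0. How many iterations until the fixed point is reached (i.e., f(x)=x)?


Step 1: x=0, cap=6314, increment=26
Step 2: x grows by 26 each step until capped at 6314; fixed point is x=6314
Step 3: iterations = ceil(6314/26) = 243

243


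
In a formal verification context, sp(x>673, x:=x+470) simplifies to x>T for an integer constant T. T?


Formula: sp(P, x:=E) = exists old_x. (x = E[old_x/x]) AND P[old_x/x] (old_x is the value of x before the assignment; eliminate old_x by solving x = E[old_x/x] for old_x)
Step 1: Precondition P: x>673, i.e. old_x > 673
Step 2: Assignment gives x = old_x + 470, so old_x = x - 470
Step 3: Substitute into P: x - 470 > 673
Step 4: Simplify: x > 673+470 = 1143

1143


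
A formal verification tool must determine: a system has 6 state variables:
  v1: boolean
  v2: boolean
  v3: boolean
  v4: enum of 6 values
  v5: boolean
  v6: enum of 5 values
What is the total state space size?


State space = product of domain sizes of all variables.
Domain sizes:
  v1 (boolean): 2
  v2 (boolean): 2
  v3 (boolean): 2
  v4 (enum of 6 values): 6
  v5 (boolean): 2
  v6 (enum of 5 values): 5
Product = 2 * 2 * 2 * 6 * 2 * 5 = 480

480


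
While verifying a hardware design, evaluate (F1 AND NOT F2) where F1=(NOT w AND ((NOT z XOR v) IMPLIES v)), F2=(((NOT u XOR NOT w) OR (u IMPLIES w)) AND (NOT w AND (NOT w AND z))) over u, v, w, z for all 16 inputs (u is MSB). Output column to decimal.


F1 = (NOT w AND ((NOT z XOR v) IMPLIES v))
F2 = (((NOT u XOR NOT w) OR (u IMPLIES w)) AND (NOT w AND (NOT w AND z)))
Counterexample to F1=>F2 is where F1=1 and F2=0.
Evaluate each row (bits = u,v,w,z, MSB first):
  row 0 [0000]: F1=0 F2=0 -> F1&~F2 -> 0
  row 1 [0001]: F1=1 F2=1 -> F1&~F2 -> 0
  row 2 [0010]: F1=0 F2=0 -> F1&~F2 -> 0
  row 3 [0011]: F1=0 F2=0 -> F1&~F2 -> 0
  row 4 [0100]: F1=1 F2=0 -> F1&~F2 -> 1
  row 5 [0101]: F1=1 F2=1 -> F1&~F2 -> 0
  row 6 [0110]: F1=0 F2=0 -> F1&~F2 -> 0
  row 7 [0111]: F1=0 F2=0 -> F1&~F2 -> 0
  row 8 [1000]: F1=0 F2=0 -> F1&~F2 -> 0
  row 9 [1001]: F1=1 F2=1 -> F1&~F2 -> 0
  row 10 [1010]: F1=0 F2=0 -> F1&~F2 -> 0
  row 11 [1011]: F1=0 F2=0 -> F1&~F2 -> 0
  row 12 [1100]: F1=1 F2=0 -> F1&~F2 -> 1
  row 13 [1101]: F1=1 F2=1 -> F1&~F2 -> 0
  row 14 [1110]: F1=0 F2=0 -> F1&~F2 -> 0
  row 15 [1111]: F1=0 F2=0 -> F1&~F2 -> 0
Full result column, 4 rows per line (u,v fixed per line; w,z runs 00..11 left to right):
  rows 0-3 [u,v=00]: 0000  = hex 0
  rows 4-7 [u,v=01]: 1000  = hex 8
  rows 8-11 [u,v=10]: 0000  = hex 0
  rows 12-15 [u,v=11]: 1000  = hex 8
Counterexample vector (row 0 .. row 15) = 0000100000001000
Output column grouped in 4s = 0000 1000 0000 1000 = 0x0808
Convert to decimal digit by digit (value = value*16 + digit):
  0 -> 0
  0*16 + 8 = 8
  8*16 + 0 = 128
  128*16 + 8 = 2056
Decimal = 2056

2056
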